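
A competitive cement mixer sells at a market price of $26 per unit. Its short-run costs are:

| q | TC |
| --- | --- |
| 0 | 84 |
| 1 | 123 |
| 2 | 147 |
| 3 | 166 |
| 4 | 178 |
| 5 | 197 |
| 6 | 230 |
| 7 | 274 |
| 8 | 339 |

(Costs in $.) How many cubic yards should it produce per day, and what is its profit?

q = 5; profit = -$67

Tabulate TR − TC: q=0: -84; q=1: -97; q=2: -95; q=3: -88; q=4: -74; q=5: -67; q=6: -74; q=7: -92; q=8: -131.
Profit is maximized at q = 5. AVC there is 113/5 = $22.60 ≤ P, so producing beats shutting down (which would give -$84).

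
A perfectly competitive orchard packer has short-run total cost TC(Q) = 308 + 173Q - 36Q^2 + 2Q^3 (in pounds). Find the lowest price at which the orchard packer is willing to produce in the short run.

The firm shuts down when price falls below the minimum of average variable cost. AVC = VC/Q = 173 - 36Q + 2Q^2.
dAVC/dQ = -36 + 4Q = 0 gives Q = 9. min AVC = 173 - 36·9 + 2·9^2 = 11.
So the shutdown price is £11.

£11 per unit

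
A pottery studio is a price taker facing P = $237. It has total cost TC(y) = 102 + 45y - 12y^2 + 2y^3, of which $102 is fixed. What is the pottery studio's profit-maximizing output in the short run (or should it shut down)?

Variable cost is VC = 45y - 12y^2 + 2y^3, so AVC = VC/y = 45 - 12y + 2y^2 and MC = dTC/dy = 45 - 24y + 6y^2.
The AVC parabola has its vertex at y = 12/4 = 3, where AVC = 45 - 12·3 + 2·3^2 = $27.
Because $237 ≥ $27, revenue can cover variable cost; the firm operates.
Set P = MC: 237 = 45 - 24y + 6y^2 → -192 - 24y + 6y^2 = 0. The roots are y = -4 and y = 8; the profit-maximizing output is on the rising part of MC, so y* = 8.
Check: AVC at y = 8 is $77 ≤ P, so revenue covers variable cost.
Profit = P·y − TC = 237·8 − 718 = $1178.

Produce at y = 8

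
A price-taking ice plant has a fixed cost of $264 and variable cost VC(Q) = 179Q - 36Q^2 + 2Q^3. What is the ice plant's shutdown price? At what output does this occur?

The firm shuts down when price falls below the minimum of average variable cost. AVC = VC/Q = 179 - 36Q + 2Q^2.
At the minimum of AVC, MC = AVC. MC = 179 - 72Q + 6Q^2; setting MC = AVC gives 4Q^2 - 36Q = 0, so Q = 9. min AVC = 17.
For P < $17 the firm produces nothing.

$17 per unit, at Q = 9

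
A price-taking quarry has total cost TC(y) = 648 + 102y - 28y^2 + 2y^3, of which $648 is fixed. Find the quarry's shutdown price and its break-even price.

Shutdown price = min AVC. AVC = 102 - 28y + 2y^2, with vertex at y = 7 and minimum $4.
ATC = 648/y + 102 - 28y + 2y^2. Setting dATC/dy = −648/y^2 − 28 + 4y = 0 gives y = 9 (since 4·9^3 − 28·9^2 = 648).
min ATC = 648/9 + 102 − 28·9 + 2·9^2 = $84. That is the break-even price.
Between these two prices the firm operates at a loss; above $84 it earns a profit.

Shutdown price = $4; break-even price = $84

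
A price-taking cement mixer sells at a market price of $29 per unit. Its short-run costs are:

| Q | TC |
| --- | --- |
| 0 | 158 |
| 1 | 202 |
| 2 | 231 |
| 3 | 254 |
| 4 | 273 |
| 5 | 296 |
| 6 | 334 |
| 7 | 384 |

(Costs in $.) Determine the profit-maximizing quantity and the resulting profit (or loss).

Q = 5; profit = -$151

Profit at each row (π = 29Q − TC): Q=0: -158; Q=1: -173; Q=2: -173; Q=3: -167; Q=4: -157; Q=5: -151; Q=6: -160; Q=7: -181.
Profit is maximized at Q = 5. AVC there is 138/5 = $27.60 ≤ P, so producing beats shutting down (which would give -$158).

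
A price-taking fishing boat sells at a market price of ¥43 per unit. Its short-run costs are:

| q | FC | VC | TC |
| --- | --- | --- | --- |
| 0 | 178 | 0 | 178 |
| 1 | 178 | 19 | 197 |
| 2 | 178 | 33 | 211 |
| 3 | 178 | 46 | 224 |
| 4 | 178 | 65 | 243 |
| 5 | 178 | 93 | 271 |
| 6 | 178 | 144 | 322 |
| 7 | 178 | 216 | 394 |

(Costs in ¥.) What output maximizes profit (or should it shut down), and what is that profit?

q = 5; profit = -¥56

Tabulate TR − TC: q=0: -178; q=1: -154; q=2: -125; q=3: -95; q=4: -71; q=5: -56; q=6: -64; q=7: -93.
Profit is maximized at q = 5. AVC there is 93/5 = ¥18.60 ≤ P, so producing beats shutting down (which would give -¥178).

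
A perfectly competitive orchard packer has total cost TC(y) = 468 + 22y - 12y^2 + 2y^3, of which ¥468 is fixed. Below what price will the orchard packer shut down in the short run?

¥4 per unit

The firm shuts down when price falls below the minimum of average variable cost. AVC = VC/y = 22 - 12y + 2y^2.
dAVC/dy = -12 + 4y = 0 gives y = 3. min AVC = 22 - 12·3 + 2·3^2 = 4.
The firm shuts down for any P below ¥4.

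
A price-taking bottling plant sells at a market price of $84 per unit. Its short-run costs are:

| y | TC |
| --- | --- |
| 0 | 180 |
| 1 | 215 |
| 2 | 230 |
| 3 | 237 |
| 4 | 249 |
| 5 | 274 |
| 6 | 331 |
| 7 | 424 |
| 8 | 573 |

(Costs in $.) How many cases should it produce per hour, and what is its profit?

Profit at each row (π = 84y − TC): y=0: -180; y=1: -131; y=2: -62; y=3: 15; y=4: 87; y=5: 146; y=6: 173; y=7: 164; y=8: 99.
Profit is maximized at y = 6. AVC there is 151/6 = $25.17 ≤ P, so producing beats shutting down (which would give -$180).

y = 6; profit = $173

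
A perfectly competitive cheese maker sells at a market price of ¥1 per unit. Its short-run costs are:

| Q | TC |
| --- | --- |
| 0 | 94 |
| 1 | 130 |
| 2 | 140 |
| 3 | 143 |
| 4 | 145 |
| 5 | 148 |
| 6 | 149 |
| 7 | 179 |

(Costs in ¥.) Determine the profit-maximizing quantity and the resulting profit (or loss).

Q = 0 (shut down); profit = -¥94

Tabulate TR − TC: Q=0: -94; Q=1: -129; Q=2: -138; Q=3: -140; Q=4: -141; Q=5: -143; Q=6: -143; Q=7: -172.
Profit is highest at Q = 0. Equivalently, the lowest AVC in the table is 55/6 ≈ ¥9.17 at Q = 6, and P = ¥1 falls below it — price never covers variable cost, so the firm shuts down and loses only its fixed cost.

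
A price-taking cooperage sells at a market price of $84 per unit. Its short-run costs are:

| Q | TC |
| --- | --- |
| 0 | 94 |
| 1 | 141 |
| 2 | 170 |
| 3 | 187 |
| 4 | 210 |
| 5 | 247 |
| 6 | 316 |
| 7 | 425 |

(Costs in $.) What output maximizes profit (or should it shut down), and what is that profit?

Q = 6; profit = $188

Tabulate TR − TC: Q=0: -94; Q=1: -57; Q=2: -2; Q=3: 65; Q=4: 126; Q=5: 173; Q=6: 188; Q=7: 163.
Profit is maximized at Q = 6. AVC there is 222/6 = $37 ≤ P, so producing beats shutting down (which would give -$94).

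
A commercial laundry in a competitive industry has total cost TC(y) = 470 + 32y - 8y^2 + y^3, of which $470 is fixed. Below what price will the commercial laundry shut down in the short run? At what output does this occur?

$16 per unit, at y = 4

The firm shuts down when price falls below the minimum of average variable cost. AVC = VC/y = 32 - 8y + y^2.
dAVC/dy = -8 + 2y = 0 gives y = 4. min AVC = 32 - 8·4 + 4^2 = 16.
So the shutdown price is $16.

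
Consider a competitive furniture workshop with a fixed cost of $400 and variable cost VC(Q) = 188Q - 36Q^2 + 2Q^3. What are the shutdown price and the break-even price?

Shutdown price = $26; break-even price = $68

AVC = 188 - 36Q + 2Q^2; minimized at Q = 9, giving min AVC = $26. That is the shutdown price.
ATC = 400/Q + 188 - 36Q + 2Q^2. Setting dATC/dQ = −400/Q^2 − 36 + 4Q = 0 gives Q = 10 (since 4·10^3 − 36·10^2 = 400).
min ATC = 400/10 + 188 − 36·10 + 2·10^2 = $68. That is the break-even price.
For $26 ≤ P < $68 the firm produces at a loss; below $26 it shuts down.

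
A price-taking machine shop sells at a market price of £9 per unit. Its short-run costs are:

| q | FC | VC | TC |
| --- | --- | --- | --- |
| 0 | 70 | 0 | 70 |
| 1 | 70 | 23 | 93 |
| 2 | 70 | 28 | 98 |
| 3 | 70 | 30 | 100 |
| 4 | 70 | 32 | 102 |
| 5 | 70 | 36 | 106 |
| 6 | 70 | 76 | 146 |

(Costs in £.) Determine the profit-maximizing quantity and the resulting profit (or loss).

q = 5; profit = -£61

Profit at each row (π = 9q − TC): q=0: -70; q=1: -84; q=2: -80; q=3: -73; q=4: -66; q=5: -61; q=6: -92.
Profit is maximized at q = 5. AVC there is 36/5 = £7.20 ≤ P, so producing beats shutting down (which would give -£70).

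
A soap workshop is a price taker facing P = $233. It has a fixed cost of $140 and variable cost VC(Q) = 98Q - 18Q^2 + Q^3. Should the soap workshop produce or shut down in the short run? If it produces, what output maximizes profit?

From TC, MC = TC'(Q) = 98 - 36Q + 3Q^2 and AVC = VC/Q = 98 - 18Q + Q^2.
AVC hits its minimum where MC = AVC, at Q = 9, giving min AVC = 98 - 18·9 + 9^2 = $17.
Because $233 ≥ $17, revenue can cover variable cost; the firm operates.
Set P = MC: 233 = 98 - 36Q + 3Q^2 → -135 - 36Q + 3Q^2 = 0. The roots are Q = -3 and Q = 15; the profit-maximizing output is on the rising part of MC, so Q* = 15.
Check: AVC at Q = 15 is $53 ≤ P, so revenue covers variable cost.
Profit = P·Q − TC = 233·15 − 935 = $2560.

Produce at Q = 15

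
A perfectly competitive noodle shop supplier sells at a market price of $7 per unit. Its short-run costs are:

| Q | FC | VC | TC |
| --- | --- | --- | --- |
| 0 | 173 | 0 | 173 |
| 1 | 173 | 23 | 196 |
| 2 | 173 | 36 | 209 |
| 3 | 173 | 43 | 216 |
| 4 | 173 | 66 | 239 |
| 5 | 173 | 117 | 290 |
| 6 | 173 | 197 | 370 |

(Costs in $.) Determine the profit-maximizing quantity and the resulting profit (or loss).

Compute π = P·Q − TC at each output: Q=0: -173; Q=1: -189; Q=2: -195; Q=3: -195; Q=4: -211; Q=5: -255; Q=6: -328.
Profit is highest at Q = 0. Equivalently, the lowest AVC in the table is 43/3 ≈ $14.33 at Q = 3, and P = $7 falls below it — price never covers variable cost, so the firm shuts down and loses only its fixed cost.

Q = 0 (shut down); profit = -$173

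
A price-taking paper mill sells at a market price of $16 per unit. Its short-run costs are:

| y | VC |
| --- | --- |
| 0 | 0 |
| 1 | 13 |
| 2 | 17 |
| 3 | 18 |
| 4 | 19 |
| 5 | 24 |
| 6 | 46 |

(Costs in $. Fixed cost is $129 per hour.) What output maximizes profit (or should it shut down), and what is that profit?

y = 5; profit = -$73

Tabulate TR − TC: y=0: -129; y=1: -126; y=2: -114; y=3: -99; y=4: -84; y=5: -73; y=6: -79.
Profit is maximized at y = 5. AVC there is 24/5 = $4.80 ≤ P, so producing beats shutting down (which would give -$129).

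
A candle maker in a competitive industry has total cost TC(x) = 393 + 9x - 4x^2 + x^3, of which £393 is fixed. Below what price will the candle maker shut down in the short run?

£5 per unit

Short-run supply begins at min AVC. From VC = 9x - 4x^2 + x^3, AVC = 9 - 4x + x^2.
At the minimum of AVC, MC = AVC. MC = 9 - 8x + 3x^2; setting MC = AVC gives 2x^2 - 4x = 0, so x = 2. min AVC = 5.
The firm shuts down for any P below £5.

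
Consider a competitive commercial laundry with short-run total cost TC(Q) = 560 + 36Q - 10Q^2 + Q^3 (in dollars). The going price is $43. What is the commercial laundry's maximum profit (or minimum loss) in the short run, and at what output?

Profit = -$364 at Q = 7

AVC = 36 - 10Q + Q^2 has its minimum $11 at Q = 5; price $43 clears that bar, so the firm operates.
MC = 36 - 20Q + 3Q^2. Setting P = MC and taking the root on the rising branch gives Q* = 7.
TR = 43·7 = 301. TC = 560 + 105 = 665. Profit = 301 − 665 = -$364.
That loss of $364 beats the $560 the firm would lose by shutting down; producing recovers $196 of fixed cost.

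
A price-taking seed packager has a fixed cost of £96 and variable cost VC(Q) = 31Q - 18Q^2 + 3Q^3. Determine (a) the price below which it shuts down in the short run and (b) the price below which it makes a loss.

AVC = 31 - 18Q + 3Q^2; minimized at Q = 3, giving min AVC = £4. That is the shutdown price.
ATC = 96/Q + 31 - 18Q + 3Q^2. Setting dATC/dQ = −96/Q^2 − 18 + 6Q = 0 gives Q = 4 (since 6·4^3 − 18·4^2 = 96).
min ATC = 96/4 + 31 − 18·4 + 3·4^2 = £31. That is the break-even price.
For £4 ≤ P < £31 the firm produces at a loss; below £4 it shuts down.

Shutdown price = £4; break-even price = £31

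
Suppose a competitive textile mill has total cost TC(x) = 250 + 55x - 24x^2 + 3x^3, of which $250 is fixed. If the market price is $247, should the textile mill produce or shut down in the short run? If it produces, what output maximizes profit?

Produce at x = 8

From TC, MC = TC'(x) = 55 - 48x + 9x^2 and AVC = VC/x = 55 - 24x + 3x^2.
AVC hits its minimum where MC = AVC, at x = 4, giving min AVC = 55 - 24·4 + 3·4^2 = $7.
Since P = $247 ≥ min AVC = $7, price covers variable cost and the firm should produce.
Solving P = MC: -192 - 48x + 9x^2 = 0 ⇒ x = -8/3 or 8. On the upward-sloping branch, x* = 8.
Check: AVC at x = 8 is $55 ≤ P, so revenue covers variable cost.
Profit = P·x − TC = 247·8 − 690 = $1286.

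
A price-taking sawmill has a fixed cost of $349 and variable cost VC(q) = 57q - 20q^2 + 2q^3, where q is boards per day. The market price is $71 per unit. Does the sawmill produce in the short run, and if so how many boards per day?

Variable cost is VC = 57q - 20q^2 + 2q^3, so AVC = VC/q = 57 - 20q + 2q^2 and MC = dTC/dq = 57 - 40q + 6q^2.
The AVC parabola has its vertex at q = 20/4 = 5, where AVC = 57 - 20·5 + 2·5^2 = $7.
Because $71 ≥ $7, revenue can cover variable cost; the firm operates.
Set P = MC: 71 = 57 - 40q + 6q^2 → -14 - 40q + 6q^2 = 0. The roots are q = -1/3 and q = 7; the profit-maximizing output is on the rising part of MC, so q* = 7.
Check: AVC at q = 7 is $15 ≤ P, so revenue covers variable cost.
Profit = P·q − TC = 71·7 − 454 = $43.

Produce at q = 7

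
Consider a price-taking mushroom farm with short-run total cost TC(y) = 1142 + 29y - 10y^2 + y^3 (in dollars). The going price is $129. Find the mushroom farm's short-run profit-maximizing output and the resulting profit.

AVC = 29 - 10y + y^2; min AVC = $4 at y = 5. Since P = $129 ≥ min AVC, the firm produces.
MC = 29 - 20y + 3y^2. Setting P = MC and taking the root on the rising branch gives y* = 10.
TR = 129·10 = 1290. TC = 1142 + 290 = 1432. Profit = 1290 − 1432 = -$142.
By producing, the firm covers all variable cost plus $1000 of fixed cost; shutting down would lose the full $1142.

Profit = -$142 at y = 10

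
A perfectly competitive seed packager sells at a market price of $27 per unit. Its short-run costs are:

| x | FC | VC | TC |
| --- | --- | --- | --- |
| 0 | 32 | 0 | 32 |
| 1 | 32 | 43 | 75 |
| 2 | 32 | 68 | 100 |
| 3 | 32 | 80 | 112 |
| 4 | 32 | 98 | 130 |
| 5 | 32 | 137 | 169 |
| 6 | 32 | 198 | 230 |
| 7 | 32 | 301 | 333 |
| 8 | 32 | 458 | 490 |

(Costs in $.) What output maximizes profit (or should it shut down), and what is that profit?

Tabulate TR − TC: x=0: -32; x=1: -48; x=2: -46; x=3: -31; x=4: -22; x=5: -34; x=6: -68; x=7: -144; x=8: -274.
Profit is maximized at x = 4. AVC there is 98/4 = $24.50 ≤ P, so producing beats shutting down (which would give -$32).

x = 4; profit = -$22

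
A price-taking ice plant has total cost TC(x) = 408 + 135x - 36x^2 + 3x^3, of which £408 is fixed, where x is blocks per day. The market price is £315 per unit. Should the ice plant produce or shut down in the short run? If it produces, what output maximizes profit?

Produce at x = 10

Strip out fixed cost: VC = 135x - 36x^2 + 3x^3. Then AVC = 135 - 36x + 3x^2 and MC = 135 - 72x + 9x^2.
AVC hits its minimum where MC = AVC, at x = 6, giving min AVC = 135 - 36·6 + 3·6^2 = £27.
Since P = £315 ≥ min AVC = £27, price covers variable cost and the firm should produce.
Solving P = MC: -180 - 72x + 9x^2 = 0 ⇒ x = -2 or 10. On the upward-sloping branch, x* = 10.
Check: AVC at x = 10 is £75 ≤ P, so revenue covers variable cost.
Profit = P·x − TC = 315·10 − 1158 = £1992.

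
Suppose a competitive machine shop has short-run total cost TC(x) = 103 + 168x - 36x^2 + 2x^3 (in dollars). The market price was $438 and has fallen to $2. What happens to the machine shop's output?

Output falls from 15 to 0 (the firm shuts down)

AVC = 168 - 36x + 2x^2, minimized at x = 9 where min AVC = $6. MC = 168 - 72x + 6x^2.
At P = $438 ≥ min AVC, set P = MC on the rising branch: x = 15.
At P = $2 < min AVC = $6, price no longer covers variable cost at any output, so the firm shuts down: x = 0.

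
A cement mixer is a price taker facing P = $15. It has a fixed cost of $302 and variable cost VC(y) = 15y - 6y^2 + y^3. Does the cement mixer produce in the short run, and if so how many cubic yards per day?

From TC, MC = TC'(y) = 15 - 12y + 3y^2 and AVC = VC/y = 15 - 6y + y^2.
The AVC parabola has its vertex at y = 6/2 = 3, where AVC = 15 - 6·3 + 3^2 = $6.
P = $15 exceeds min AVC = $6, so the firm stays open.
Set P = MC: 15 = 15 - 12y + 3y^2 → -12y + 3y^2 = 0. The roots are y = 0 and y = 4; the profit-maximizing output is on the rising part of MC, so y* = 4.
Check: AVC at y = 4 is $7 ≤ P, so revenue covers variable cost.
Profit = P·y − TC = 15·4 − 330 = -$270, a loss, but smaller than the $302 fixed cost the firm would lose by shutting down.

Produce at y = 4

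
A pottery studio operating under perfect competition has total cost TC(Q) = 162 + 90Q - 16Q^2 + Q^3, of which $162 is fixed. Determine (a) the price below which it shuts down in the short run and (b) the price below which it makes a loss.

Shutdown price = $26; break-even price = $45

AVC = 90 - 16Q + Q^2; minimized at Q = 8, giving min AVC = $26. That is the shutdown price.
ATC = 162/Q + 90 - 16Q + Q^2. Setting dATC/dQ = −162/Q^2 − 16 + 2Q = 0 gives Q = 9 (since 2·9^3 − 16·9^2 = 162).
min ATC = 162/9 + 90 − 16·9 + 9^2 = $45. That is the break-even price.
For $26 ≤ P < $45 the firm produces at a loss; below $26 it shuts down.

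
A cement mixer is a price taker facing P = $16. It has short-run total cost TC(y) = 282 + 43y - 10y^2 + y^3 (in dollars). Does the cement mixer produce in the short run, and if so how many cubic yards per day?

From TC, MC = TC'(y) = 43 - 20y + 3y^2 and AVC = VC/y = 43 - 10y + y^2.
AVC hits its minimum where MC = AVC, at y = 5, giving min AVC = 43 - 10·5 + 5^2 = $18.
With P < min AVC ($16 < $18), every unit sold adds to the loss.
Shutting down limits the loss to fixed cost, $282.

Shut down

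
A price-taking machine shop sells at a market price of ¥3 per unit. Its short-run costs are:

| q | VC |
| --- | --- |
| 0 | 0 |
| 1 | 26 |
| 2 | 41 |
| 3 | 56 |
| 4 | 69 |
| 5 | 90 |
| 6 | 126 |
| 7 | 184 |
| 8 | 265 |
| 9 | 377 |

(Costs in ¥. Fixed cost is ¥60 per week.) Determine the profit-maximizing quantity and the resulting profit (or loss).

q = 0 (shut down); profit = -¥60

Profit at each row (π = 3q − TC): q=0: -60; q=1: -83; q=2: -95; q=3: -107; q=4: -117; q=5: -135; q=6: -168; q=7: -223; q=8: -301; q=9: -410.
Profit is highest at q = 0. Equivalently, the lowest AVC in the table is 69/4 ≈ ¥17.25 at q = 4, and P = ¥3 falls below it — price never covers variable cost, so the firm shuts down and loses only its fixed cost.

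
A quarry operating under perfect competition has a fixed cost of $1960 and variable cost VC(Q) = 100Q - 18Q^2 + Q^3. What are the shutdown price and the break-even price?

Shutdown price = $19; break-even price = $184

AVC = 100 - 18Q + Q^2; minimized at Q = 9, giving min AVC = $19. That is the shutdown price.
ATC = 1960/Q + 100 - 18Q + Q^2. Setting dATC/dQ = −1960/Q^2 − 18 + 2Q = 0 gives Q = 14 (since 2·14^3 − 18·14^2 = 1960).
min ATC = 1960/14 + 100 − 18·14 + 14^2 = $184. That is the break-even price.
For $19 ≤ P < $184 the firm produces at a loss; below $19 it shuts down.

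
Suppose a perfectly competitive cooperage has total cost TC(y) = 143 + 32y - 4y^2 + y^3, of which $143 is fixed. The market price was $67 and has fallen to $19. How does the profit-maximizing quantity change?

MC = 32 - 8y + 3y^2; the shutdown threshold is min AVC = $28 (at y = 2).
At P = $67 ≥ min AVC, set P = MC on the rising branch: y = 5.
At P = $19 < min AVC = $28, price no longer covers variable cost at any output, so the firm shuts down: y = 0.

Output falls from 5 to 0 (the firm shuts down)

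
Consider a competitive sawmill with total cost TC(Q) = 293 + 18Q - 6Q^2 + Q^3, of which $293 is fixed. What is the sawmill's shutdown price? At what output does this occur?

Short-run supply begins at min AVC. From VC = 18Q - 6Q^2 + Q^3, AVC = 18 - 6Q + Q^2.
dAVC/dQ = -6 + 2Q = 0 gives Q = 3. min AVC = 18 - 6·3 + 3^2 = 9.
For P < $9 the firm produces nothing.

$9 per unit, at Q = 3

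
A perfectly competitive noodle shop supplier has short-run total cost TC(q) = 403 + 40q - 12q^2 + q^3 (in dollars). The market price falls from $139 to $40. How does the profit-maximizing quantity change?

Output falls from 11 to 8

MC = 40 - 24q + 3q^2; the shutdown threshold is min AVC = $4 (at q = 6).
With P = $139 above the shutdown price, P = MC gives q = 11.
At P = $40 ≥ min AVC, set P = MC: q = 8. The firm stays open but cuts output.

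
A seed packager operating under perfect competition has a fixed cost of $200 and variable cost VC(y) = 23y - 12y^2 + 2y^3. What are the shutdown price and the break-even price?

Shutdown price = $5; break-even price = $53

Shutdown price = min AVC. AVC = 23 - 12y + 2y^2, with vertex at y = 3 and minimum $5.
ATC = 200/y + 23 - 12y + 2y^2. Setting dATC/dy = −200/y^2 − 12 + 4y = 0 gives y = 5 (since 4·5^3 − 12·5^2 = 200).
min ATC = 200/5 + 23 − 12·5 + 2·5^2 = $53. That is the break-even price.
Between these two prices the firm operates at a loss; above $53 it earns a profit.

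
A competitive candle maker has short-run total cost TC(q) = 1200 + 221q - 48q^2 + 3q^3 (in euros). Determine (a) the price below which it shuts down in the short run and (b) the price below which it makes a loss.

Shutdown price = min AVC. AVC = 221 - 48q + 3q^2, with vertex at q = 8 and minimum €29.
ATC = 1200/q + 221 - 48q + 3q^2. Setting dATC/dq = −1200/q^2 − 48 + 6q = 0 gives q = 10 (since 6·10^3 − 48·10^2 = 1200).
min ATC = 1200/10 + 221 − 48·10 + 3·10^2 = €161. That is the break-even price.
Between these two prices the firm operates at a loss; above €161 it earns a profit.

Shutdown price = €29; break-even price = €161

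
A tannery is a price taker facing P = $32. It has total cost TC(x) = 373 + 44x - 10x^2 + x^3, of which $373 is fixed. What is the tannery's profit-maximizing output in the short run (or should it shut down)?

Produce at x = 6

From TC, MC = TC'(x) = 44 - 20x + 3x^2 and AVC = VC/x = 44 - 10x + x^2.
The AVC parabola has its vertex at x = 10/2 = 5, where AVC = 44 - 10·5 + 5^2 = $19.
P = $32 exceeds min AVC = $19, so the firm stays open.
Set P = MC: 32 = 44 - 20x + 3x^2 → 12 - 20x + 3x^2 = 0. The roots are x = 2/3 and x = 6; the profit-maximizing output is on the rising part of MC, so x* = 6.
Check: AVC at x = 6 is $20 ≤ P, so revenue covers variable cost.
Profit = P·x − TC = 32·6 − 493 = -$301, a loss, but smaller than the $373 fixed cost the firm would lose by shutting down.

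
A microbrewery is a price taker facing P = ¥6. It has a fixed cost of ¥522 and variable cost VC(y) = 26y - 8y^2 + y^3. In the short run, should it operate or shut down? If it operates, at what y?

Shut down

Variable cost is VC = 26y - 8y^2 + y^3, so AVC = VC/y = 26 - 8y + y^2 and MC = dTC/dy = 26 - 16y + 3y^2.
The AVC parabola has its vertex at y = 8/2 = 4, where AVC = 26 - 8·4 + 4^2 = ¥10.
With P < min AVC (¥6 < ¥10), every unit sold adds to the loss.
Best response: produce nothing and absorb the ¥522 fixed cost.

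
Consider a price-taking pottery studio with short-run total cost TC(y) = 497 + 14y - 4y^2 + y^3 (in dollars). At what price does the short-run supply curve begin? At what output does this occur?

The firm shuts down when price falls below the minimum of average variable cost. AVC = VC/y = 14 - 4y + y^2.
At the minimum of AVC, MC = AVC. MC = 14 - 8y + 3y^2; setting MC = AVC gives 2y^2 - 4y = 0, so y = 2. min AVC = 10.
So the shutdown price is $10.

$10 per unit, at y = 2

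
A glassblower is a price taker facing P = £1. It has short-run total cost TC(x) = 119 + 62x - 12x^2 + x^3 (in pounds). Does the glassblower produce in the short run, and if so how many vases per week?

Shut down

Variable cost is VC = 62x - 12x^2 + x^3, so AVC = VC/x = 62 - 12x + x^2 and MC = dTC/dx = 62 - 24x + 3x^2.
AVC hits its minimum where MC = AVC, at x = 6, giving min AVC = 62 - 12·6 + 6^2 = £26.
Since P = £1 < min AVC = £26, price fails to cover variable cost at any output.
Shutting down limits the loss to fixed cost, £119.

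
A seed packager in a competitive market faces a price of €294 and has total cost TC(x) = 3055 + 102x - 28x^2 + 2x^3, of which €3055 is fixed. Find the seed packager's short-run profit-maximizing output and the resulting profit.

AVC = 102 - 28x + 2x^2; min AVC = €4 at x = 7. Since P = €294 ≥ min AVC, the firm produces.
With MC = 102 - 56x + 6x^2, P = MC on the upward-sloping part at x* = 12.
TR = 294·12 = 3528. TC = 3055 + 648 = 3703. Profit = 3528 − 3703 = -€175.
By producing, the firm covers all variable cost plus €2880 of fixed cost; shutting down would lose the full €3055.

Profit = -€175 at x = 12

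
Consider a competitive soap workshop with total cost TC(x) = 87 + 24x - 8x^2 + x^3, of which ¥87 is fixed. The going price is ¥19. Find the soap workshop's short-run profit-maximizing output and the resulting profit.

Profit = -¥37 at x = 5

AVC = 24 - 8x + x^2 has its minimum ¥8 at x = 4; price ¥19 clears that bar, so the firm operates.
With MC = 24 - 16x + 3x^2, P = MC on the upward-sloping part at x* = 5.
TR = 19·5 = 95. TC = 87 + 45 = 132. Profit = 95 − 132 = -¥37.
By producing, the firm covers all variable cost plus ¥50 of fixed cost; shutting down would lose the full ¥87.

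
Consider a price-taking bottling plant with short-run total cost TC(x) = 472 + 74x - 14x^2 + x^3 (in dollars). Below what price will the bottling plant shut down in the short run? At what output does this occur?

$25 per unit, at x = 7

The firm shuts down when price falls below the minimum of average variable cost. AVC = VC/x = 74 - 14x + x^2.
At the minimum of AVC, MC = AVC. MC = 74 - 28x + 3x^2; setting MC = AVC gives 2x^2 - 14x = 0, so x = 7. min AVC = 25.
So the shutdown price is $25.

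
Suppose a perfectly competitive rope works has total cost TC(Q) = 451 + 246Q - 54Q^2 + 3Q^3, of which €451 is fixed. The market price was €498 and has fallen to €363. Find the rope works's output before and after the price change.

Output falls from 14 to 13

AVC = 246 - 54Q + 3Q^2, minimized at Q = 9 where min AVC = €3. MC = 246 - 108Q + 9Q^2.
At P = €498 ≥ min AVC, set P = MC on the rising branch: Q = 14.
At P = €363 ≥ min AVC, set P = MC: Q = 13. The firm stays open but cuts output.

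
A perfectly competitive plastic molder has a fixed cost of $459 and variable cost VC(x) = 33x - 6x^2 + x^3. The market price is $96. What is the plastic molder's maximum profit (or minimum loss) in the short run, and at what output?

Profit = -$67 at x = 7

AVC = 33 - 6x + x^2; min AVC = $24 at x = 3. Since P = $96 ≥ min AVC, the firm produces.
With MC = 33 - 12x + 3x^2, P = MC on the upward-sloping part at x* = 7.
TR = 96·7 = 672. TC = 459 + 280 = 739. Profit = 672 − 739 = -$67.
By producing, the firm covers all variable cost plus $392 of fixed cost; shutting down would lose the full $459.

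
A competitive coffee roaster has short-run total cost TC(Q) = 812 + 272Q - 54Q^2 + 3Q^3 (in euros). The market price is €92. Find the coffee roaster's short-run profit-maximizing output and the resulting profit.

Profit = -€212 at Q = 10

AVC = 272 - 54Q + 3Q^2; min AVC = €29 at Q = 9. Since P = €92 ≥ min AVC, the firm produces.
With MC = 272 - 108Q + 9Q^2, P = MC on the upward-sloping part at Q* = 10.
TR = 92·10 = 920. TC = 812 + 320 = 1132. Profit = 920 − 1132 = -€212.
Shutting down would mean losing the fixed cost of €812, so operating at a loss of €212 is better by €600.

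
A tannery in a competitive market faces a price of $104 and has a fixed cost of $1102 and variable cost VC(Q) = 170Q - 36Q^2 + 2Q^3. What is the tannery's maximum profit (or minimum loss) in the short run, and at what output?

Profit = -$134 at Q = 11

AVC = 170 - 36Q + 2Q^2; min AVC = $8 at Q = 9. Since P = $104 ≥ min AVC, the firm produces.
With MC = 170 - 72Q + 6Q^2, P = MC on the upward-sloping part at Q* = 11.
TR = 104·11 = 1144. TC = 1102 + 176 = 1278. Profit = 1144 − 1278 = -$134.
That loss of $134 beats the $1102 the firm would lose by shutting down; producing recovers $968 of fixed cost.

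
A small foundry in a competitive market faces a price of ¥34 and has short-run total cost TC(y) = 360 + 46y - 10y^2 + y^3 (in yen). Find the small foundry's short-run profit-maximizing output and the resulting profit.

Profit = -¥288 at y = 6

AVC = 46 - 10y + y^2; min AVC = ¥21 at y = 5. Since P = ¥34 ≥ min AVC, the firm produces.
MC = 46 - 20y + 3y^2. Setting P = MC and taking the root on the rising branch gives y* = 6.
TR = 34·6 = 204. TC = 360 + 132 = 492. Profit = 204 − 492 = -¥288.
By producing, the firm covers all variable cost plus ¥72 of fixed cost; shutting down would lose the full ¥360.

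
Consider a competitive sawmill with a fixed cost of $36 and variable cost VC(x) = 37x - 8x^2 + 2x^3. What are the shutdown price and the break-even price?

Shutdown price = min AVC. AVC = 37 - 8x + 2x^2, with vertex at x = 2 and minimum $29.
ATC = 36/x + 37 - 8x + 2x^2. Setting dATC/dx = −36/x^2 − 8 + 4x = 0 gives x = 3 (since 4·3^3 − 8·3^2 = 36).
min ATC = 36/3 + 37 − 8·3 + 2·3^2 = $43. That is the break-even price.
Between these two prices the firm operates at a loss; above $43 it earns a profit.

Shutdown price = $29; break-even price = $43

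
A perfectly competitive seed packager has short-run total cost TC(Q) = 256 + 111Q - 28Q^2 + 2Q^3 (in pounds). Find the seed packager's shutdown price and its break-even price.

Shutdown price = £13; break-even price = £47

AVC = 111 - 28Q + 2Q^2; minimized at Q = 7, giving min AVC = £13. That is the shutdown price.
ATC = 256/Q + 111 - 28Q + 2Q^2. Setting dATC/dQ = −256/Q^2 − 28 + 4Q = 0 gives Q = 8 (since 4·8^3 − 28·8^2 = 256).
min ATC = 256/8 + 111 − 28·8 + 2·8^2 = £47. That is the break-even price.
For £13 ≤ P < £47 the firm produces at a loss; below £13 it shuts down.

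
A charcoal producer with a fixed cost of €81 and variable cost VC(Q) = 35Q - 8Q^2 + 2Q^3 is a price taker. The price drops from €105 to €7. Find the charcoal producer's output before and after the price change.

Output falls from 5 to 0 (the firm shuts down)

MC = 35 - 16Q + 6Q^2; the shutdown threshold is min AVC = €27 (at Q = 2).
With P = €105 above the shutdown price, P = MC gives Q = 5.
At P = €7 < min AVC = €27, price no longer covers variable cost at any output, so the firm shuts down: Q = 0.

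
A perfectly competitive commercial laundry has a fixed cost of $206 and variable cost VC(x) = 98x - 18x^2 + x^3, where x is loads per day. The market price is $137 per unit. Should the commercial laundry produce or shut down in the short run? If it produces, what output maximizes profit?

Produce at x = 13

Strip out fixed cost: VC = 98x - 18x^2 + x^3. Then AVC = 98 - 18x + x^2 and MC = 98 - 36x + 3x^2.
The AVC parabola has its vertex at x = 18/2 = 9, where AVC = 98 - 18·9 + 9^2 = $17.
P = $137 exceeds min AVC = $17, so the firm stays open.
P = MC gives -39 - 36x + 3x^2 = 0, with roots -1 and 13. Take the larger (rising MC): x* = 13.
Check: AVC at x = 13 is $33 ≤ P, so revenue covers variable cost.
Profit = P·x − TC = 137·13 − 635 = $1146.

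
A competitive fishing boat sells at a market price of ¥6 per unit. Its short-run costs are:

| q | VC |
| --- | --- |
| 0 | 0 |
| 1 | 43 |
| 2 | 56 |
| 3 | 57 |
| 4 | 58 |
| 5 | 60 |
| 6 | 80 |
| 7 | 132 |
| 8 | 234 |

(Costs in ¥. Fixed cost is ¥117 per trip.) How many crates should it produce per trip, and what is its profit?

Tabulate TR − TC: q=0: -117; q=1: -154; q=2: -161; q=3: -156; q=4: -151; q=5: -147; q=6: -161; q=7: -207; q=8: -303.
Profit is highest at q = 0. Equivalently, the lowest AVC in the table is 60/5 ≈ ¥12 at q = 5, and P = ¥6 falls below it — price never covers variable cost, so the firm shuts down and loses only its fixed cost.

q = 0 (shut down); profit = -¥117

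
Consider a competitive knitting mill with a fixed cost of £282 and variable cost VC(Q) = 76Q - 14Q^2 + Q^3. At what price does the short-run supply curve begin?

The firm shuts down when price falls below the minimum of average variable cost. AVC = VC/Q = 76 - 14Q + Q^2.
At the minimum of AVC, MC = AVC. MC = 76 - 28Q + 3Q^2; setting MC = AVC gives 2Q^2 - 14Q = 0, so Q = 7. min AVC = 27.
For P < £27 the firm produces nothing.

£27 per unit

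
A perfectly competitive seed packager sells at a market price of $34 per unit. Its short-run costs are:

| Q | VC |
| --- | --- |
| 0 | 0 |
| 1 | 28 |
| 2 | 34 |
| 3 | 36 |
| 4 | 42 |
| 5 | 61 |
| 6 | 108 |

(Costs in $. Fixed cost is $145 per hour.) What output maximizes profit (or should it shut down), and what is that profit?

Compute π = P·Q − TC at each output: Q=0: -145; Q=1: -139; Q=2: -111; Q=3: -79; Q=4: -51; Q=5: -36; Q=6: -49.
Profit is maximized at Q = 5. AVC there is 61/5 = $12.20 ≤ P, so producing beats shutting down (which would give -$145).

Q = 5; profit = -$36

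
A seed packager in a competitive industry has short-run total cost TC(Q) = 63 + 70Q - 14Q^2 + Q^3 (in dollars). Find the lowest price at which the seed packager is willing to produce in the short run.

The shutdown price is the minimum of AVC. VC = 70Q - 14Q^2 + Q^3, so AVC = 70 - 14Q + Q^2.
At the minimum of AVC, MC = AVC. MC = 70 - 28Q + 3Q^2; setting MC = AVC gives 2Q^2 - 14Q = 0, so Q = 7. min AVC = 21.
For P < $21 the firm produces nothing.

$21 per unit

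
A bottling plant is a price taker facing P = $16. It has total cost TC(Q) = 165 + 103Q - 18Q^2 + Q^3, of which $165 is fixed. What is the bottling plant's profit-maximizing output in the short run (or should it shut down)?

Shut down

From TC, MC = TC'(Q) = 103 - 36Q + 3Q^2 and AVC = VC/Q = 103 - 18Q + Q^2.
AVC hits its minimum where MC = AVC, at Q = 9, giving min AVC = 103 - 18·9 + 9^2 = $22.
Since P = $16 < min AVC = $22, price fails to cover variable cost at any output.
Shutting down limits the loss to fixed cost, $165.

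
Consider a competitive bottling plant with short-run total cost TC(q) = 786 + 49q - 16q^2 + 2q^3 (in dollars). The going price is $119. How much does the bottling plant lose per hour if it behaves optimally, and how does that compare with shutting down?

AVC = 49 - 16q + 2q^2; min AVC = $17 at q = 4. Since P = $119 ≥ min AVC, the firm produces.
With MC = 49 - 32q + 6q^2, P = MC on the upward-sloping part at q* = 7.
TR = 119·7 = 833. TC = 786 + 245 = 1031. Profit = 833 − 1031 = -$198.
That loss of $198 beats the $786 the firm would lose by shutting down; producing recovers $588 of fixed cost.

Profit = -$198 at q = 7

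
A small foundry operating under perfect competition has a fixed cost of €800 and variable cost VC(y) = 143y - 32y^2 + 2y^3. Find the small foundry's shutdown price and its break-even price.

AVC = 143 - 32y + 2y^2; minimized at y = 8, giving min AVC = €15. That is the shutdown price.
ATC = 800/y + 143 - 32y + 2y^2. Setting dATC/dy = −800/y^2 − 32 + 4y = 0 gives y = 10 (since 4·10^3 − 32·10^2 = 800).
min ATC = 800/10 + 143 − 32·10 + 2·10^2 = €103. That is the break-even price.
For €15 ≤ P < €103 the firm produces at a loss; below €15 it shuts down.

Shutdown price = €15; break-even price = €103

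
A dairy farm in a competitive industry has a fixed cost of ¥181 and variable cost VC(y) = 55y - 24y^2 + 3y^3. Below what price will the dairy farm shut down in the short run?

¥7 per unit

The firm shuts down when price falls below the minimum of average variable cost. AVC = VC/y = 55 - 24y + 3y^2.
dAVC/dy = -24 + 6y = 0 gives y = 4. min AVC = 55 - 24·4 + 3·4^2 = 7.
So the shutdown price is ¥7.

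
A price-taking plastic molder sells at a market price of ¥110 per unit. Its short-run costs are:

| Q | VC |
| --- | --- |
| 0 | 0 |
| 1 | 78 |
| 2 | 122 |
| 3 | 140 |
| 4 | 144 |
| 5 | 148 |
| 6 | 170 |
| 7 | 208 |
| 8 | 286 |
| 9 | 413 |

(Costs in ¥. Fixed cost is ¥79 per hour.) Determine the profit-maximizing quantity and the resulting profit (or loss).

Tabulate TR − TC: Q=0: -79; Q=1: -47; Q=2: 19; Q=3: 111; Q=4: 217; Q=5: 323; Q=6: 411; Q=7: 483; Q=8: 515; Q=9: 498.
Profit is maximized at Q = 8. AVC there is 286/8 = ¥35.75 ≤ P, so producing beats shutting down (which would give -¥79).

Q = 8; profit = ¥515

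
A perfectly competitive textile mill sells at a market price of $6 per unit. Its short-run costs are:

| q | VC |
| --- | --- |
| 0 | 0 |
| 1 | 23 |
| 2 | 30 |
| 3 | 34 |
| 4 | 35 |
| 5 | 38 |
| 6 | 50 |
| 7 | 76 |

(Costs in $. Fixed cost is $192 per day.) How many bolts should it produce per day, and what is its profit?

Profit at each row (π = 6q − TC): q=0: -192; q=1: -209; q=2: -210; q=3: -208; q=4: -203; q=5: -200; q=6: -206; q=7: -226.
Profit is highest at q = 0. Equivalently, the lowest AVC in the table is 38/5 ≈ $7.60 at q = 5, and P = $6 falls below it — price never covers variable cost, so the firm shuts down and loses only its fixed cost.

q = 0 (shut down); profit = -$192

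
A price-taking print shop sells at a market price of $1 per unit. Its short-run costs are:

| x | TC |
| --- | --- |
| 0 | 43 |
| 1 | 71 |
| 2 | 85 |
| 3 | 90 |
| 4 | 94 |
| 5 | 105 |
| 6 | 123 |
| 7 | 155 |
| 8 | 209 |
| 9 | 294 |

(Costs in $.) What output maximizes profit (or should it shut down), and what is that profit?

Tabulate TR − TC: x=0: -43; x=1: -70; x=2: -83; x=3: -87; x=4: -90; x=5: -100; x=6: -117; x=7: -148; x=8: -201; x=9: -285.
Profit is highest at x = 0. Equivalently, the lowest AVC in the table is 62/5 ≈ $12.40 at x = 5, and P = $1 falls below it — price never covers variable cost, so the firm shuts down and loses only its fixed cost.

x = 0 (shut down); profit = -$43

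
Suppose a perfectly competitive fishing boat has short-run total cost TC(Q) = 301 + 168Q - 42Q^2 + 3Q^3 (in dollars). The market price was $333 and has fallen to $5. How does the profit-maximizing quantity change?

Output falls from 11 to 0 (the firm shuts down)

AVC = 168 - 42Q + 3Q^2, minimized at Q = 7 where min AVC = $21. MC = 168 - 84Q + 9Q^2.
At P = $333 ≥ min AVC, set P = MC on the rising branch: Q = 11.
At P = $5 < min AVC = $21, price no longer covers variable cost at any output, so the firm shuts down: Q = 0.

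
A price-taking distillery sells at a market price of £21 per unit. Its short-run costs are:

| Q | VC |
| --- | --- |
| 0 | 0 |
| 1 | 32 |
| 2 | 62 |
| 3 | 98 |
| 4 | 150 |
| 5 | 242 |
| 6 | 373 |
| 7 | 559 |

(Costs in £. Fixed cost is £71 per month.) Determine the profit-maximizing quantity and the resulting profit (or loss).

Tabulate TR − TC: Q=0: -71; Q=1: -82; Q=2: -91; Q=3: -106; Q=4: -137; Q=5: -208; Q=6: -318; Q=7: -483.
Profit is highest at Q = 0. Equivalently, the lowest AVC in the table is 62/2 ≈ £31 at Q = 2, and P = £21 falls below it — price never covers variable cost, so the firm shuts down and loses only its fixed cost.

Q = 0 (shut down); profit = -£71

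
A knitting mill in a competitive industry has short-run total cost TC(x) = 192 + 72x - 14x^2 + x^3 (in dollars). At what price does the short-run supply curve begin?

Short-run supply begins at min AVC. From VC = 72x - 14x^2 + x^3, AVC = 72 - 14x + x^2.
dAVC/dx = -14 + 2x = 0 gives x = 7. min AVC = 72 - 14·7 + 7^2 = 23.
For P < $23 the firm produces nothing.

$23 per unit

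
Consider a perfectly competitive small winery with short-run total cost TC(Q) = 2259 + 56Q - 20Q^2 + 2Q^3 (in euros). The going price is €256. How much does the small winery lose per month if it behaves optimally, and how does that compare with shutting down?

AVC = 56 - 20Q + 2Q^2 has its minimum €6 at Q = 5; price €256 clears that bar, so the firm operates.
With MC = 56 - 40Q + 6Q^2, P = MC on the upward-sloping part at Q* = 10.
TR = 256·10 = 2560. TC = 2259 + 560 = 2819. Profit = 2560 − 2819 = -€259.
Shutting down would mean losing the fixed cost of €2259, so operating at a loss of €259 is better by €2000.

Profit = -€259 at Q = 10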